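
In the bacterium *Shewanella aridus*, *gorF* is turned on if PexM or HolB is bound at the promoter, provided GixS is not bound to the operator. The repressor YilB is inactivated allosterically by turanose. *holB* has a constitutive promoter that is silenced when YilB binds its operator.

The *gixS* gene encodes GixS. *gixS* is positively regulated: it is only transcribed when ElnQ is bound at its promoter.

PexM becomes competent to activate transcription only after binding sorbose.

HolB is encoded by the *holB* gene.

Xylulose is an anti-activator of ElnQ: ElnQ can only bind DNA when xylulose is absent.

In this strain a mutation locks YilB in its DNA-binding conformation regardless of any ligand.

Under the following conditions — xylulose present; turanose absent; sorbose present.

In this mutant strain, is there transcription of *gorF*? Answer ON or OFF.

ON

Sorbose is present, so PexM is active.
YilB is constitutively active in this strain.
With repressor YilB bound, *holB* is not transcribed.
So HolB is not produced.
Xylulose is present, so ElnQ is inactive.
Required activator ElnQ is absent, so *gixS* is not transcribed.
So GixS is not produced.
Activator PexM is present, so *gorF* is transcribed.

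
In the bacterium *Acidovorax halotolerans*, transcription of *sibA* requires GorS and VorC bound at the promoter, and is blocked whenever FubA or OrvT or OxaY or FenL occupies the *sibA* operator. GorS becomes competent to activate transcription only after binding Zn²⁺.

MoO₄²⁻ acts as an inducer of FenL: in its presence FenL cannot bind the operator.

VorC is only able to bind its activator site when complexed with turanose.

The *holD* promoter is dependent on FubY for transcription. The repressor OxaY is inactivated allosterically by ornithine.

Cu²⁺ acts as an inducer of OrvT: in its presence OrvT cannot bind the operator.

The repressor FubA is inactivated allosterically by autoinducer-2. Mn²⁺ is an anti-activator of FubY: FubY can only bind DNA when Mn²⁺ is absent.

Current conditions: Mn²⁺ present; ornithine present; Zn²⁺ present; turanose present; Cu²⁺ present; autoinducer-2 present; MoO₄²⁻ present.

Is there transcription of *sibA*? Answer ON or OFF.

Autoinducer-2 is present, so FubA is inactive.
Zn²⁺ is present, so GorS is active.
Cu²⁺ is present, so OrvT is inactive.
Turanose is present, so VorC is active.
Ornithine is present, so OxaY is inactive.
MoO₄²⁻ is present, so FenL is inactive.
No repressor is bound and GorS and VorC are active, so *sibA* is transcribed.

ON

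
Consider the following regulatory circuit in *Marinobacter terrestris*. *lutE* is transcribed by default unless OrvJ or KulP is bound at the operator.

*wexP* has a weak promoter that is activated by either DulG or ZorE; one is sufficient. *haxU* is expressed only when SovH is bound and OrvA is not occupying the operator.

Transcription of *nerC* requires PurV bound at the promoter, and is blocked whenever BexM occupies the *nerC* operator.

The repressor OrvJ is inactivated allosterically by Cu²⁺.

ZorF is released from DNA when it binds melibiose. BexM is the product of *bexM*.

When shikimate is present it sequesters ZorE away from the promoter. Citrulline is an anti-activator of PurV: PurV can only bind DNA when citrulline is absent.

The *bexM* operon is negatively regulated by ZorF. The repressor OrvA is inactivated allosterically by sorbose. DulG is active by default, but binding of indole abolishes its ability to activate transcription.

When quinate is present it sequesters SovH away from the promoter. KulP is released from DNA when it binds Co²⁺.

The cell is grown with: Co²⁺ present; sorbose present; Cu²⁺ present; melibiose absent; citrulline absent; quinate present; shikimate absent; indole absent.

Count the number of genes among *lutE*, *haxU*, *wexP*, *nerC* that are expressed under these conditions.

3

Cu²⁺ is present, so OrvJ is inactive.
Co²⁺ is present, so KulP is inactive.
With no repressor bound, *lutE* is transcribed.
→ *lutE* is ON.
Quinate is present, so SovH is inactive.
Sorbose is present, so OrvA is inactive.
Required activator SovH is absent, so *haxU* is not transcribed.
→ *haxU* is OFF.
Indole is absent, so DulG is active.
Shikimate is absent, so ZorE is active.
Activator DulG is present, so *wexP* is transcribed.
→ *wexP* is ON.
Melibiose is absent, so ZorF is active.
With repressor ZorF bound, *bexM* is not transcribed.
So BexM is not produced.
Citrulline is absent, so PurV is active.
No repressor is bound and PurV is active, so *nerC* is transcribed.
→ *nerC* is ON.
3 of the 4 genes are transcribed.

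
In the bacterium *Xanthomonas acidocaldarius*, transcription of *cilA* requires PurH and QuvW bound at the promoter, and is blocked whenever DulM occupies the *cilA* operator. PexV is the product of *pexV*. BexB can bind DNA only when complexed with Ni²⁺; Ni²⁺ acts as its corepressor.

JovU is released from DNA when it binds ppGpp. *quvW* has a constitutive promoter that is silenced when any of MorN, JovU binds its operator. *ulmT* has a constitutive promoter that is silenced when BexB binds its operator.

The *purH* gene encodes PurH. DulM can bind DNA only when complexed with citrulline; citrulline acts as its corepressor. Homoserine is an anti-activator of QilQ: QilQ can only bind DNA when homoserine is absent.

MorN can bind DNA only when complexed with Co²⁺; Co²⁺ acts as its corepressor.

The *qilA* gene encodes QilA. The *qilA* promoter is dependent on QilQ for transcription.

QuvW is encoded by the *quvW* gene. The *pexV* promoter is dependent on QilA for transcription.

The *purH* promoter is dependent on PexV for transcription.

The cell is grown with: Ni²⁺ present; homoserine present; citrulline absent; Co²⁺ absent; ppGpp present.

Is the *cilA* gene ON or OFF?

Homoserine is present, so QilQ is inactive.
Required activator QilQ is absent, so *qilA* is not transcribed.
So QilA is not produced.
Required activator QilA is absent, so *pexV* is not transcribed.
So PexV is not produced.
Required activator PexV is absent, so *purH* is not transcribed.
So PurH is not produced.
Citrulline is absent, so DulM is inactive.
Co²⁺ is absent, so MorN is inactive.
ppGpp is present, so JovU is inactive.
With no repressor bound, *quvW* is transcribed.
So QuvW is produced and active.
Required activator PurH is absent, so *cilA* is not transcribed.

OFF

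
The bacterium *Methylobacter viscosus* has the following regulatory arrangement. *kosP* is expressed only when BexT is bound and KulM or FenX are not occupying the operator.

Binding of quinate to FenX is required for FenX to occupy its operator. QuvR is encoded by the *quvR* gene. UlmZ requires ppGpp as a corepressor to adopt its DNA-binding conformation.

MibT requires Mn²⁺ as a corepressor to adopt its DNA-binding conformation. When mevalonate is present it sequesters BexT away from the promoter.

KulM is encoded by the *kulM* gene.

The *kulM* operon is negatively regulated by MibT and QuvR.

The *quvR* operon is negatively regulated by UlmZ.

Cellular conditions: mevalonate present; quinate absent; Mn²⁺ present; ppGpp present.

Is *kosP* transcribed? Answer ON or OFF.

OFF

Mn²⁺ is present, so MibT is active.
ppGpp is present, so UlmZ is active.
With repressor UlmZ bound, *quvR* is not transcribed.
So QuvR is not produced.
With repressor MibT bound, *kulM* is not transcribed.
So KulM is not produced.
Mevalonate is present, so BexT is inactive.
Quinate is absent, so FenX is inactive.
Required activator BexT is absent, so *kosP* is not transcribed.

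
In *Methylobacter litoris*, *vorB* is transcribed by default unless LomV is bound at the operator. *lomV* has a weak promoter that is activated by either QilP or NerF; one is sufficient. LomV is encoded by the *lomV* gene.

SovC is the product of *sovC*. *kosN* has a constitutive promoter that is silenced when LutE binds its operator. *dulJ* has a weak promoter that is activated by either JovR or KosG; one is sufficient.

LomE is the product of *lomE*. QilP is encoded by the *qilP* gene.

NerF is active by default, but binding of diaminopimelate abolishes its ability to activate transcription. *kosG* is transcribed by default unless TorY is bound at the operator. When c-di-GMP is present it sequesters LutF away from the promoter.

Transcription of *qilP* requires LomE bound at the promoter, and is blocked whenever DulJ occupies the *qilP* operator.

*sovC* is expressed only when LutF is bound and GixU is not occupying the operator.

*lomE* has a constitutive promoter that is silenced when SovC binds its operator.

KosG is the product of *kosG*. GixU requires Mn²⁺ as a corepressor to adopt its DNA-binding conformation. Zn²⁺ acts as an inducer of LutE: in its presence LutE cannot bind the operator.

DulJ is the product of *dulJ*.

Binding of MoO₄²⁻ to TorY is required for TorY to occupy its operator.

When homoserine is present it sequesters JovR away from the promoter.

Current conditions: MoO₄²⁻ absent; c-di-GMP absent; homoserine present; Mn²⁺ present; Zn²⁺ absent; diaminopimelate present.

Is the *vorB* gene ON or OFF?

ON

c-di-GMP is absent, so LutF is active.
Mn²⁺ is present, so GixU is active.
With repressor GixU bound, *sovC* is not transcribed.
So SovC is not produced.
With no repressor bound, *lomE* is transcribed.
So LomE is produced and active.
Homoserine is present, so JovR is inactive.
MoO₄²⁻ is absent, so TorY is inactive.
With no repressor bound, *kosG* is transcribed.
So KosG is produced and active.
Activator KosG is present, so *dulJ* is transcribed.
So DulJ is produced and active.
With repressor DulJ bound, *qilP* is not transcribed.
So QilP is not produced.
Diaminopimelate is present, so NerF is inactive.
No activator is available at the *lomV* promoter, so *lomV* is not transcribed.
So LomV is not produced.
With no repressor bound, *vorB* is transcribed.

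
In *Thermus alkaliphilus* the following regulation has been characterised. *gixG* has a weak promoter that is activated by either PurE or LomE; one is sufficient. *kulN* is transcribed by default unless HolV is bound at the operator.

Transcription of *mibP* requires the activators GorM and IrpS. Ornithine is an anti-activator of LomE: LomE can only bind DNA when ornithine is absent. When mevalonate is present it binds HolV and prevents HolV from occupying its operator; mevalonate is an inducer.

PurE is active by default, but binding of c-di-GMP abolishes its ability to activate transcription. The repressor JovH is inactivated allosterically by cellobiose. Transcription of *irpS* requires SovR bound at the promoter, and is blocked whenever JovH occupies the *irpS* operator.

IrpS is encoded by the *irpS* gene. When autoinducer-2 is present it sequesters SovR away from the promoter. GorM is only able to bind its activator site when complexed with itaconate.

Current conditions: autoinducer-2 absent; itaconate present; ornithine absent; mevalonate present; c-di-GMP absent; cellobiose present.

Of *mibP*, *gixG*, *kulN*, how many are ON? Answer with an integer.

3

Itaconate is present, so GorM is active.
Autoinducer-2 is absent, so SovR is active.
Cellobiose is present, so JovH is inactive.
No repressor is bound and SovR is active, so *irpS* is transcribed.
So IrpS is produced and active.
No repressor is bound and GorM and IrpS are active, so *mibP* is transcribed.
→ *mibP* is ON.
c-di-GMP is absent, so PurE is active.
Ornithine is absent, so LomE is active.
Activator PurE is present, so *gixG* is transcribed.
→ *gixG* is ON.
Mevalonate is present, so HolV is inactive.
With no repressor bound, *kulN* is transcribed.
→ *kulN* is ON.
3 of the 3 genes are transcribed.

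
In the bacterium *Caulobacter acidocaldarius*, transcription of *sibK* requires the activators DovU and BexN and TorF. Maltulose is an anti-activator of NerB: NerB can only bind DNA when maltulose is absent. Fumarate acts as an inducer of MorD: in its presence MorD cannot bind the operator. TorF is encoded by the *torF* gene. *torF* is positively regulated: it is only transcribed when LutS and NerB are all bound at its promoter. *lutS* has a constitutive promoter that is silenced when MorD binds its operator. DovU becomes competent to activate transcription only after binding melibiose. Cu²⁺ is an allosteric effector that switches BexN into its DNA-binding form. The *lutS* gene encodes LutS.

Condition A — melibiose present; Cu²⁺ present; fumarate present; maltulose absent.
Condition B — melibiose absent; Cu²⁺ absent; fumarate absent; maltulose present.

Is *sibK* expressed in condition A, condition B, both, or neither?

A only

Condition A:
Melibiose is present, so DovU is active.
Cu²⁺ is present, so BexN is active.
Fumarate is present, so MorD is inactive.
With no repressor bound, *lutS* is transcribed.
So LutS is produced and active.
Maltulose is absent, so NerB is active.
No repressor is bound and LutS and NerB are active, so *torF* is transcribed.
So TorF is produced and active.
No repressor is bound and DovU and BexN and TorF are active, so *sibK* is transcribed.
→ *sibK* is ON in A.
Condition B:
Melibiose is absent, so DovU is inactive.
Cu²⁺ is absent, so BexN is inactive.
Fumarate is absent, so MorD is active.
With repressor MorD bound, *lutS* is not transcribed.
So LutS is not produced.
Maltulose is present, so NerB is inactive.
Required activator LutS is absent, so *torF* is not transcribed.
So TorF is not produced.
Required activator DovU is absent, so *sibK* is not transcribed.
→ *sibK* is OFF in B.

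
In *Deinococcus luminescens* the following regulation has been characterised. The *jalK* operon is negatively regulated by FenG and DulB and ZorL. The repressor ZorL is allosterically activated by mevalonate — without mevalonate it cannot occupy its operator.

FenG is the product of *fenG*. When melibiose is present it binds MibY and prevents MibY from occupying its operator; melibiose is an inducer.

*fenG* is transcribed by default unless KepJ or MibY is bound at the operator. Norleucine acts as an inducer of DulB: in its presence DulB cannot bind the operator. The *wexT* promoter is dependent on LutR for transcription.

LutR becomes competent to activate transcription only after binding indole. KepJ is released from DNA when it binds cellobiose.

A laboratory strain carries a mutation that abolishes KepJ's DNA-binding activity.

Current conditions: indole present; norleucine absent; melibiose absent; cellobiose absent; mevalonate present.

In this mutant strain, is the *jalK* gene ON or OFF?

OFF

KepJ is non-functional in this strain, so it has no effect.
Melibiose is absent, so MibY is active.
With repressor MibY bound, *fenG* is not transcribed.
So FenG is not produced.
Norleucine is absent, so DulB is active.
Mevalonate is present, so ZorL is active.
With repressor DulB bound, *jalK* is not transcribed.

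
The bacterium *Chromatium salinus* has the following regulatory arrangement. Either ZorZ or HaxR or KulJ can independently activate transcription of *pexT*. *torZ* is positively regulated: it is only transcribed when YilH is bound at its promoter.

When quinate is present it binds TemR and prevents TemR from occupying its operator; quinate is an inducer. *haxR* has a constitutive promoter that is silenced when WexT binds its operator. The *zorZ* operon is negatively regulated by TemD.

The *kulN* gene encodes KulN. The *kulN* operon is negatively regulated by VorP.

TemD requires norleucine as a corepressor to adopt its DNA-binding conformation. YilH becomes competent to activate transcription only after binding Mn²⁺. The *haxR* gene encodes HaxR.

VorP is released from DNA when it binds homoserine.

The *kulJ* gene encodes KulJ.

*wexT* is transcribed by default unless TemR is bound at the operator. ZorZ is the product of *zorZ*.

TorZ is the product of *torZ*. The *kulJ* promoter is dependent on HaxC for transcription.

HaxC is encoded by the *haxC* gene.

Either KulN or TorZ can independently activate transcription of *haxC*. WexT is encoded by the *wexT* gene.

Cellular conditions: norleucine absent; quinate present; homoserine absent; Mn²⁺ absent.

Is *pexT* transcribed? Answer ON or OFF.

Norleucine is absent, so TemD is inactive.
With no repressor bound, *zorZ* is transcribed.
So ZorZ is produced and active.
Quinate is present, so TemR is inactive.
With no repressor bound, *wexT* is transcribed.
So WexT is produced and active.
With repressor WexT bound, *haxR* is not transcribed.
So HaxR is not produced.
Homoserine is absent, so VorP is active.
With repressor VorP bound, *kulN* is not transcribed.
So KulN is not produced.
Mn²⁺ is absent, so YilH is inactive.
Required activator YilH is absent, so *torZ* is not transcribed.
So TorZ is not produced.
No activator is available at the *haxC* promoter, so *haxC* is not transcribed.
So HaxC is not produced.
Required activator HaxC is absent, so *kulJ* is not transcribed.
So KulJ is not produced.
Activator ZorZ is present, so *pexT* is transcribed.

ON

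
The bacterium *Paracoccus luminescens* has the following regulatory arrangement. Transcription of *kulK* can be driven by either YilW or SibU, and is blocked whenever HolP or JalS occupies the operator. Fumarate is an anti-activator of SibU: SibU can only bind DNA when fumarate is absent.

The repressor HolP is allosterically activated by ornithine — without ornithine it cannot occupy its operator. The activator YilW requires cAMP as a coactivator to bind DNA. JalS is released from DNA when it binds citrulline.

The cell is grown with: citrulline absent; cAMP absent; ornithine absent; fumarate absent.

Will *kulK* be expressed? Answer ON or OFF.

OFF

cAMP is absent, so YilW is inactive.
Ornithine is absent, so HolP is inactive.
Fumarate is absent, so SibU is active.
Citrulline is absent, so JalS is active.
With repressor JalS bound, *kulK* is not transcribed.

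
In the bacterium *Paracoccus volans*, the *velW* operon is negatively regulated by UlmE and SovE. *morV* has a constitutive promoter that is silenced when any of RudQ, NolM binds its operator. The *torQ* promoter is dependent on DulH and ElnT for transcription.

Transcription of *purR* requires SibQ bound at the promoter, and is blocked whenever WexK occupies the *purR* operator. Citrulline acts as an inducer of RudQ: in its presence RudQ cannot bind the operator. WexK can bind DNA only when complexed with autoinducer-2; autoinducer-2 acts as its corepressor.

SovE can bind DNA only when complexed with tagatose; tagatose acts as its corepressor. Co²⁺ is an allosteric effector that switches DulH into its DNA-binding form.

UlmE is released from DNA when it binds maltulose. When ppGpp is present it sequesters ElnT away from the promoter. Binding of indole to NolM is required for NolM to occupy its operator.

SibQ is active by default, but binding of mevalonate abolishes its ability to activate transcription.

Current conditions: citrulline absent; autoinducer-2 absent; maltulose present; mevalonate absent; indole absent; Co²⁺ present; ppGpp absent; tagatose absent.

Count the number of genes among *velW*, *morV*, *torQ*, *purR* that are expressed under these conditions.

3

Maltulose is present, so UlmE is inactive.
Tagatose is absent, so SovE is inactive.
With no repressor bound, *velW* is transcribed.
→ *velW* is ON.
Citrulline is absent, so RudQ is active.
Indole is absent, so NolM is inactive.
With repressor RudQ bound, *morV* is not transcribed.
→ *morV* is OFF.
Co²⁺ is present, so DulH is active.
ppGpp is absent, so ElnT is active.
No repressor is bound and DulH and ElnT are active, so *torQ* is transcribed.
→ *torQ* is ON.
Autoinducer-2 is absent, so WexK is inactive.
Mevalonate is absent, so SibQ is active.
No repressor is bound and SibQ is active, so *purR* is transcribed.
→ *purR* is ON.
3 of the 4 genes are transcribed.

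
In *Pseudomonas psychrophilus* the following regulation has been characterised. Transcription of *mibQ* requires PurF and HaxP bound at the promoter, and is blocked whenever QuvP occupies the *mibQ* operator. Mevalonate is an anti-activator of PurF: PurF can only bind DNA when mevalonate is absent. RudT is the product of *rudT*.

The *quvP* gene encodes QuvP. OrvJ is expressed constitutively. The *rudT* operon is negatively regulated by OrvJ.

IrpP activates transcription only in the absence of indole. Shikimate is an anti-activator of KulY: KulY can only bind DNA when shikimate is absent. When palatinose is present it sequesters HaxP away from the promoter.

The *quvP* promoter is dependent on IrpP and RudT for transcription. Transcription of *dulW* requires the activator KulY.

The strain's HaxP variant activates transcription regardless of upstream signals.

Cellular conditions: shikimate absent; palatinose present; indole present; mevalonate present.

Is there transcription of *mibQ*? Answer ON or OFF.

OFF

Mevalonate is present, so PurF is inactive.
HaxP is constitutively active in this strain.
Indole is present, so IrpP is inactive.
OrvJ is produced constitutively and is active.
With repressor OrvJ bound, *rudT* is not transcribed.
So RudT is not produced.
Required activator IrpP is absent, so *quvP* is not transcribed.
So QuvP is not produced.
Required activator PurF is absent, so *mibQ* is not transcribed.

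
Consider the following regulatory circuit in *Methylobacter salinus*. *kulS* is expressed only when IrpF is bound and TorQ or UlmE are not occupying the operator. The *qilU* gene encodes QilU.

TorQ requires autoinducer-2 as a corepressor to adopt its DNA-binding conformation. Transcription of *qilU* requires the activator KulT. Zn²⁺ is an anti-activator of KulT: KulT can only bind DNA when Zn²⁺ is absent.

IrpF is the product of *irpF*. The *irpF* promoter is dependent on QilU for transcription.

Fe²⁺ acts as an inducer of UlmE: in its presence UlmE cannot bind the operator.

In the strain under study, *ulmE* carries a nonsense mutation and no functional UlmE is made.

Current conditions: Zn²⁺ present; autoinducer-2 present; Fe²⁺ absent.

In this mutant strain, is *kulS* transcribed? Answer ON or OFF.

OFF

Autoinducer-2 is present, so TorQ is active.
Zn²⁺ is present, so KulT is inactive.
Required activator KulT is absent, so *qilU* is not transcribed.
So QilU is not produced.
Required activator QilU is absent, so *irpF* is not transcribed.
So IrpF is not produced.
UlmE is non-functional in this strain, so it has no effect.
With repressor TorQ bound, *kulS* is not transcribed.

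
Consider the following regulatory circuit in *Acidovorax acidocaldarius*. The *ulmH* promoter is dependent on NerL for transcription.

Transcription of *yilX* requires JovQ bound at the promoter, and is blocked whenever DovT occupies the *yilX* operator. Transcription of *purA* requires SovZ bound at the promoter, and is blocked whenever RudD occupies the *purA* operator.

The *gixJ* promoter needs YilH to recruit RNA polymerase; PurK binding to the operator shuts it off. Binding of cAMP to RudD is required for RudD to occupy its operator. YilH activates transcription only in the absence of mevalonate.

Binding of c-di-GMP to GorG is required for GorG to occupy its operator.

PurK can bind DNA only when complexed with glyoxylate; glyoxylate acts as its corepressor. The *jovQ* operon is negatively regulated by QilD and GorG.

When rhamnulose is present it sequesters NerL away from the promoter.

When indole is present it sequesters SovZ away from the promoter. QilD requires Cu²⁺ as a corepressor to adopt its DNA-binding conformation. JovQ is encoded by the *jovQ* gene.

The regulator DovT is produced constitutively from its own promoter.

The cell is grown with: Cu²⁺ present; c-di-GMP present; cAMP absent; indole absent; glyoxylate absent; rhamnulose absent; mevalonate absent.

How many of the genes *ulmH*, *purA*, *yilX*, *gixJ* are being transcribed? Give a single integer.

Rhamnulose is absent, so NerL is active.
No repressor is bound and NerL is active, so *ulmH* is transcribed.
→ *ulmH* is ON.
cAMP is absent, so RudD is inactive.
Indole is absent, so SovZ is active.
No repressor is bound and SovZ is active, so *purA* is transcribed.
→ *purA* is ON.
Cu²⁺ is present, so QilD is active.
c-di-GMP is present, so GorG is active.
With repressor QilD bound, *jovQ* is not transcribed.
So JovQ is not produced.
DovT is produced constitutively and is active.
With repressor DovT bound, *yilX* is not transcribed.
→ *yilX* is OFF.
Glyoxylate is absent, so PurK is inactive.
Mevalonate is absent, so YilH is active.
No repressor is bound and YilH is active, so *gixJ* is transcribed.
→ *gixJ* is ON.
3 of the 4 genes are transcribed.

3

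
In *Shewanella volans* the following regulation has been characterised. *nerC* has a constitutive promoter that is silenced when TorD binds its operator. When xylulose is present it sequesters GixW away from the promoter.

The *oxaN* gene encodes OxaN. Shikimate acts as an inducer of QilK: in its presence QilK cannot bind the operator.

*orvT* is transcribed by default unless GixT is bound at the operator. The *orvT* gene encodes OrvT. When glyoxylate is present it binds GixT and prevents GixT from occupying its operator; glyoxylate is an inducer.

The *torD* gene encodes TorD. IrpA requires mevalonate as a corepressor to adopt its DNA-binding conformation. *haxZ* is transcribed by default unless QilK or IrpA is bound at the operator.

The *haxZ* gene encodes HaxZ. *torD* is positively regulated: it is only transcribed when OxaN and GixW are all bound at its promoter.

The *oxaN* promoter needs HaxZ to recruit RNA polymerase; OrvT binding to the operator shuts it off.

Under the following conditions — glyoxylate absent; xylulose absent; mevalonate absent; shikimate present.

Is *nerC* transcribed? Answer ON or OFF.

Shikimate is present, so QilK is inactive.
Mevalonate is absent, so IrpA is inactive.
With no repressor bound, *haxZ* is transcribed.
So HaxZ is produced and active.
Glyoxylate is absent, so GixT is active.
With repressor GixT bound, *orvT* is not transcribed.
So OrvT is not produced.
No repressor is bound and HaxZ is active, so *oxaN* is transcribed.
So OxaN is produced and active.
Xylulose is absent, so GixW is active.
No repressor is bound and OxaN and GixW are active, so *torD* is transcribed.
So TorD is produced and active.
With repressor TorD bound, *nerC* is not transcribed.

OFF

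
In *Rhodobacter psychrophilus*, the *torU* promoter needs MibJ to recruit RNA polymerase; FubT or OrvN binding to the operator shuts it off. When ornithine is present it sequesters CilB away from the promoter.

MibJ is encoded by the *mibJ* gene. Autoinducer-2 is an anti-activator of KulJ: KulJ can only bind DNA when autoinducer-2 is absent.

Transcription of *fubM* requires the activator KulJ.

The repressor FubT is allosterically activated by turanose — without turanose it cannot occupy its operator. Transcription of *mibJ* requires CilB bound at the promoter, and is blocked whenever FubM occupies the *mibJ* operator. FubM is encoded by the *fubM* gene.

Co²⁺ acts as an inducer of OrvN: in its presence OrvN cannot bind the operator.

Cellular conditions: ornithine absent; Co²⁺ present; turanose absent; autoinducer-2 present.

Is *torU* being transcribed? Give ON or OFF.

Ornithine is absent, so CilB is active.
Autoinducer-2 is present, so KulJ is inactive.
Required activator KulJ is absent, so *fubM* is not transcribed.
So FubM is not produced.
No repressor is bound and CilB is active, so *mibJ* is transcribed.
So MibJ is produced and active.
Turanose is absent, so FubT is inactive.
Co²⁺ is present, so OrvN is inactive.
No repressor is bound and MibJ is active, so *torU* is transcribed.

ON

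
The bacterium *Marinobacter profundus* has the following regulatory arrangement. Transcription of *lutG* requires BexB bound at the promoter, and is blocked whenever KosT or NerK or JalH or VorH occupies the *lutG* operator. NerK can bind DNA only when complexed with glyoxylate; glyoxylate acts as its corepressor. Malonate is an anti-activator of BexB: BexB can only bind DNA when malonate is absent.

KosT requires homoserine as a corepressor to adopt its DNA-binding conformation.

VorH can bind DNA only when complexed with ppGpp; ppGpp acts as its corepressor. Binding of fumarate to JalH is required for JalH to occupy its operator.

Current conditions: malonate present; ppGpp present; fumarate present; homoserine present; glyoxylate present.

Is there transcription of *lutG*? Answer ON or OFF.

Homoserine is present, so KosT is active.
Glyoxylate is present, so NerK is active.
Malonate is present, so BexB is inactive.
Fumarate is present, so JalH is active.
ppGpp is present, so VorH is active.
With repressor KosT bound, *lutG* is not transcribed.

OFF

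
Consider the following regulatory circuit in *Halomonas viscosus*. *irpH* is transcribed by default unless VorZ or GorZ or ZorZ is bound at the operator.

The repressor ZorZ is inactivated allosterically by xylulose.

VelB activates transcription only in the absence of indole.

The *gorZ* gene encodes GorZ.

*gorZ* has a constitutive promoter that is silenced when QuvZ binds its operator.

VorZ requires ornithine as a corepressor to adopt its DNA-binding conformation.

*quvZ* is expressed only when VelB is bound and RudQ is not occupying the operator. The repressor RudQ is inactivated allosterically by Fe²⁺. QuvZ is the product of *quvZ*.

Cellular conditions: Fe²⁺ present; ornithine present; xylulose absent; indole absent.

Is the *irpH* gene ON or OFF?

OFF

Ornithine is present, so VorZ is active.
Indole is absent, so VelB is active.
Fe²⁺ is present, so RudQ is inactive.
No repressor is bound and VelB is active, so *quvZ* is transcribed.
So QuvZ is produced and active.
With repressor QuvZ bound, *gorZ* is not transcribed.
So GorZ is not produced.
Xylulose is absent, so ZorZ is active.
With repressor VorZ bound, *irpH* is not transcribed.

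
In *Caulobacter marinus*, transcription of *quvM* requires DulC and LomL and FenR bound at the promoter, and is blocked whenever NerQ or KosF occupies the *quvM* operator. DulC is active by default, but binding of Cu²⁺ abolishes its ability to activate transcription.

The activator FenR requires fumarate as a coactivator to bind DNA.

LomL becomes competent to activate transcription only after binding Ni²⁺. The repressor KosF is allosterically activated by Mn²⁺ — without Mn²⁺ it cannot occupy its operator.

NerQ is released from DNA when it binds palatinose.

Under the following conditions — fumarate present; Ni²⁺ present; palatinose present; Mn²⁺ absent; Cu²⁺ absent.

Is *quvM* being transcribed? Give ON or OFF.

ON

Cu²⁺ is absent, so DulC is active.
Ni²⁺ is present, so LomL is active.
Fumarate is present, so FenR is active.
Palatinose is present, so NerQ is inactive.
Mn²⁺ is absent, so KosF is inactive.
No repressor is bound and DulC and LomL and FenR are active, so *quvM* is transcribed.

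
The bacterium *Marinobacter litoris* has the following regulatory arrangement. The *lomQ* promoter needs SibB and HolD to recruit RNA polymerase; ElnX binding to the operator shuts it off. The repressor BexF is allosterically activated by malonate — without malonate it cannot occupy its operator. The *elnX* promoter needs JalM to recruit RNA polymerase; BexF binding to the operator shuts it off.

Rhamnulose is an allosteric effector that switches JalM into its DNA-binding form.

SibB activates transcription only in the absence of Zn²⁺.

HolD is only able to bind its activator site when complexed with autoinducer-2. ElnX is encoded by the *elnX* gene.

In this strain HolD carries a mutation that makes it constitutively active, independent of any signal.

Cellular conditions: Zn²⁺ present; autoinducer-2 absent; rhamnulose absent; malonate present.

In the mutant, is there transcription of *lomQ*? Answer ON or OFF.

Rhamnulose is absent, so JalM is inactive.
Malonate is present, so BexF is active.
With repressor BexF bound, *elnX* is not transcribed.
So ElnX is not produced.
Zn²⁺ is present, so SibB is inactive.
HolD is constitutively active in this strain.
Required activator SibB is absent, so *lomQ* is not transcribed.

OFF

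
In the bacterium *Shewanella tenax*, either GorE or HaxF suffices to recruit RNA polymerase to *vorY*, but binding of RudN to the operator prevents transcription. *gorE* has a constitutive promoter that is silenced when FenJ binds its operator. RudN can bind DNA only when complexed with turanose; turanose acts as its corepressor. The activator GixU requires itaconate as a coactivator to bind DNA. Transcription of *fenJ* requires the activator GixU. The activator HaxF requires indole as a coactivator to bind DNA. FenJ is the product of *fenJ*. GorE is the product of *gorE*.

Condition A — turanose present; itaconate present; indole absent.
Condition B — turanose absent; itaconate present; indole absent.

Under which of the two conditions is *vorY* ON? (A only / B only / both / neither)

Condition A:
Turanose is present, so RudN is active.
Itaconate is present, so GixU is active.
No repressor is bound and GixU is active, so *fenJ* is transcribed.
So FenJ is produced and active.
With repressor FenJ bound, *gorE* is not transcribed.
So GorE is not produced.
Indole is absent, so HaxF is inactive.
With repressor RudN bound, *vorY* is not transcribed.
→ *vorY* is OFF in A.
Condition B:
Turanose is absent, so RudN is inactive.
Itaconate is present, so GixU is active.
No repressor is bound and GixU is active, so *fenJ* is transcribed.
So FenJ is produced and active.
With repressor FenJ bound, *gorE* is not transcribed.
So GorE is not produced.
Indole is absent, so HaxF is inactive.
No activator is available at the *vorY* promoter, so *vorY* is not transcribed.
→ *vorY* is OFF in B.

neither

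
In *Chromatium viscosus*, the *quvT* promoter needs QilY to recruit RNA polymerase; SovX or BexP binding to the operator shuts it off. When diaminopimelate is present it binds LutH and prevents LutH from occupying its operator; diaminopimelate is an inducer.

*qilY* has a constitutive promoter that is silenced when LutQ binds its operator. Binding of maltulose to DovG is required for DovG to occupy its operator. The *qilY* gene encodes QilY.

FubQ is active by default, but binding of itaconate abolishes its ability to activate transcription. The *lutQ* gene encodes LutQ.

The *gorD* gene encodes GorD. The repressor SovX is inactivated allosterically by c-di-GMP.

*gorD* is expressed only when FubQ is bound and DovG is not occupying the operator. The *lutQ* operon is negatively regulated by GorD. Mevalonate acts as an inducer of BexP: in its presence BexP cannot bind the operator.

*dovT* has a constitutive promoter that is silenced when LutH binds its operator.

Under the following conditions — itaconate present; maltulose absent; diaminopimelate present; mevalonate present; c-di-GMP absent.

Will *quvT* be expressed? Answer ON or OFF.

OFF

Maltulose is absent, so DovG is inactive.
Itaconate is present, so FubQ is inactive.
Required activator FubQ is absent, so *gorD* is not transcribed.
So GorD is not produced.
With no repressor bound, *lutQ* is transcribed.
So LutQ is produced and active.
With repressor LutQ bound, *qilY* is not transcribed.
So QilY is not produced.
c-di-GMP is absent, so SovX is active.
Mevalonate is present, so BexP is inactive.
With repressor SovX bound, *quvT* is not transcribed.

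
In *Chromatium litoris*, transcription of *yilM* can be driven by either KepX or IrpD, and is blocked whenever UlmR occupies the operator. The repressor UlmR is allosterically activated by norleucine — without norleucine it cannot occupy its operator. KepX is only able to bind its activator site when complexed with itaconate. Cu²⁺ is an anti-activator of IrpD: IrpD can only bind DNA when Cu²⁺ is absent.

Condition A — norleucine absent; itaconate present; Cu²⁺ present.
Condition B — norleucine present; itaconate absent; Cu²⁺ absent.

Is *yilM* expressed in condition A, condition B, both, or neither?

Condition A:
Norleucine is absent, so UlmR is inactive.
Itaconate is present, so KepX is active.
Cu²⁺ is present, so IrpD is inactive.
Activator KepX is present, so *yilM* is transcribed.
→ *yilM* is ON in A.
Condition B:
Norleucine is present, so UlmR is active.
Itaconate is absent, so KepX is inactive.
Cu²⁺ is absent, so IrpD is active.
With repressor UlmR bound, *yilM* is not transcribed.
→ *yilM* is OFF in B.

A only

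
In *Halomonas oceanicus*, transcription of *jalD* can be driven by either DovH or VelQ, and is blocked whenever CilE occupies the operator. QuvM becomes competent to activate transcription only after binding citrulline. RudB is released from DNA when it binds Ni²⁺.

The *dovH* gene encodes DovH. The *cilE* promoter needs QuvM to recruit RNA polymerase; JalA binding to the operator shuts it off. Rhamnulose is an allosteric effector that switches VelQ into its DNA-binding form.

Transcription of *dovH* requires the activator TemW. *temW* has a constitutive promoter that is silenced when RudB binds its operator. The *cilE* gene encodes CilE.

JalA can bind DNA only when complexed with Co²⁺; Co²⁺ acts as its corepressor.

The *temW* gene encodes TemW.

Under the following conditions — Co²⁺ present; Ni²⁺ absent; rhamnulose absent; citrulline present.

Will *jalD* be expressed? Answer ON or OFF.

Citrulline is present, so QuvM is active.
Co²⁺ is present, so JalA is active.
With repressor JalA bound, *cilE* is not transcribed.
So CilE is not produced.
Ni²⁺ is absent, so RudB is active.
With repressor RudB bound, *temW* is not transcribed.
So TemW is not produced.
Required activator TemW is absent, so *dovH* is not transcribed.
So DovH is not produced.
Rhamnulose is absent, so VelQ is inactive.
No activator is available at the *jalD* promoter, so *jalD* is not transcribed.

OFF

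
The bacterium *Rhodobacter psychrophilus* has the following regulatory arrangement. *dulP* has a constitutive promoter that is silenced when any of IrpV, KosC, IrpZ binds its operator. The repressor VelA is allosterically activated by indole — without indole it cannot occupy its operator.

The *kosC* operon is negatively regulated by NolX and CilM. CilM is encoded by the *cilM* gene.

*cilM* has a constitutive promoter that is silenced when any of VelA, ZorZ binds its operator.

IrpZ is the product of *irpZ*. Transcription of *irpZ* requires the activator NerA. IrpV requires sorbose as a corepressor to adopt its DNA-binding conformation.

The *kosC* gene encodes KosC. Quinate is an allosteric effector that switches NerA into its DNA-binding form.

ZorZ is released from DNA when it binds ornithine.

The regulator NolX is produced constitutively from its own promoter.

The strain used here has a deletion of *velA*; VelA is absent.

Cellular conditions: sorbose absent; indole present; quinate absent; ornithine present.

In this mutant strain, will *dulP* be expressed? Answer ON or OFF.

ON

Sorbose is absent, so IrpV is inactive.
NolX is produced constitutively and is active.
VelA is non-functional in this strain, so it has no effect.
Ornithine is present, so ZorZ is inactive.
With no repressor bound, *cilM* is transcribed.
So CilM is produced and active.
With repressor NolX bound, *kosC* is not transcribed.
So KosC is not produced.
Quinate is absent, so NerA is inactive.
Required activator NerA is absent, so *irpZ* is not transcribed.
So IrpZ is not produced.
With no repressor bound, *dulP* is transcribed.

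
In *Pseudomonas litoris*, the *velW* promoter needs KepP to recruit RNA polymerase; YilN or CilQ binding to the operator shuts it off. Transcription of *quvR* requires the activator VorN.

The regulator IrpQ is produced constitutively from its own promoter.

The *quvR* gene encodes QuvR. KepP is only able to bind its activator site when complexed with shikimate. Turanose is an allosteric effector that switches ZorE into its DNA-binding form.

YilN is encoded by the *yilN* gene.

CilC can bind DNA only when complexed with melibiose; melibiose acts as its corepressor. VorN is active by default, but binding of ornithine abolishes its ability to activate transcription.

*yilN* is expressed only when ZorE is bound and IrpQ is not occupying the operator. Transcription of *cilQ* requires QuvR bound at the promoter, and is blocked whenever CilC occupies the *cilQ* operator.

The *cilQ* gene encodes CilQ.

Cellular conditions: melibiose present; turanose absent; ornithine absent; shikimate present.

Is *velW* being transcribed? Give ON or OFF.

IrpQ is produced constitutively and is active.
Turanose is absent, so ZorE is inactive.
With repressor IrpQ bound, *yilN* is not transcribed.
So YilN is not produced.
Melibiose is present, so CilC is active.
Ornithine is absent, so VorN is active.
No repressor is bound and VorN is active, so *quvR* is transcribed.
So QuvR is produced and active.
With repressor CilC bound, *cilQ* is not transcribed.
So CilQ is not produced.
Shikimate is present, so KepP is active.
No repressor is bound and KepP is active, so *velW* is transcribed.

ON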